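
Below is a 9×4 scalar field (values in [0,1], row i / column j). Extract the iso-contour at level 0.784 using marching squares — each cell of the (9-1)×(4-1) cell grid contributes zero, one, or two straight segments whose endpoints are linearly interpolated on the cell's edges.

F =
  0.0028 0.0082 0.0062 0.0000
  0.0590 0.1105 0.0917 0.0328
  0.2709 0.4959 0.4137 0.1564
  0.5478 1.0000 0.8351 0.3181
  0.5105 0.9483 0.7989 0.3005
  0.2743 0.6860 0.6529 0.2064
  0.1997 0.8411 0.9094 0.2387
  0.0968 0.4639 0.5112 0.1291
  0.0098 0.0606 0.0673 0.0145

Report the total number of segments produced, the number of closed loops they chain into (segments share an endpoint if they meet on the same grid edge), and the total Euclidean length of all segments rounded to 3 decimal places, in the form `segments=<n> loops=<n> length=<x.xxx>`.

segments=14 loops=2 length=9.282

cell (2,0): code 0100 → (2.572,1.000)–(3.000,0.522)
cell (2,1): code 1100 → (2.879,2.000)–(2.572,1.000)
cell (2,2): code 1000 → (3.000,2.099)–(2.879,2.000)
cell (3,0): code 0110 → (3.000,0.522)–(4.000,0.625)
cell (3,2): code 1001 → (4.000,2.030)–(3.000,2.099)
cell (4,0): code 0010 → (4.000,0.625)–(4.626,1.000)
cell (4,1): code 0011 → (4.626,1.000)–(4.102,2.000)
cell (4,2): code 0001 → (4.102,2.000)–(4.000,2.030)
cell (5,0): code 0100 → (5.632,1.000)–(6.000,0.911)
cell (5,1): code 1100 → (5.511,2.000)–(5.632,1.000)
cell (5,2): code 1000 → (6.000,2.187)–(5.511,2.000)
cell (6,0): code 0010 → (6.000,0.911)–(6.151,1.000)
cell (6,1): code 0011 → (6.151,1.000)–(6.315,2.000)
cell (6,2): code 0001 → (6.315,2.000)–(6.000,2.187)
total: 14 segments, chained into 2 closed loop(s), length Σ = 9.282109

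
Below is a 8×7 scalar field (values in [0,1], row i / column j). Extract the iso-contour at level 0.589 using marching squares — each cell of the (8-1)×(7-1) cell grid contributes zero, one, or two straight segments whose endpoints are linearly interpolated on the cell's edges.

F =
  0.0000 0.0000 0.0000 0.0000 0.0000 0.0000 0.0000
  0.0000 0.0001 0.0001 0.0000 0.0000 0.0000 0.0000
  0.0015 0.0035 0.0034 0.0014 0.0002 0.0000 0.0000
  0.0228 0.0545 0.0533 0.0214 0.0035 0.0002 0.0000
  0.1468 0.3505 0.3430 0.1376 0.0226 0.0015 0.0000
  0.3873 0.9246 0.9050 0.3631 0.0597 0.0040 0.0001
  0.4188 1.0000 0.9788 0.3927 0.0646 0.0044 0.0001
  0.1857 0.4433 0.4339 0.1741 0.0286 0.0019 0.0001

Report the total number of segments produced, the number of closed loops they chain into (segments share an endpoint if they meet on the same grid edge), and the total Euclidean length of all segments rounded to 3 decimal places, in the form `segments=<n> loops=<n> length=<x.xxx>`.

segments=8 loops=1 length=7.672

cell (4,0): code 0100 → (4.415,1.000)–(5.000,0.375)
cell (4,1): code 1100 → (4.438,2.000)–(4.415,1.000)
cell (4,2): code 1000 → (5.000,2.583)–(4.438,2.000)
cell (5,0): code 0110 → (5.000,0.375)–(6.000,0.293)
cell (5,2): code 1001 → (6.000,2.665)–(5.000,2.583)
cell (6,0): code 0010 → (6.000,0.293)–(6.738,1.000)
cell (6,1): code 0011 → (6.738,1.000)–(6.715,2.000)
cell (6,2): code 0001 → (6.715,2.000)–(6.000,2.665)
total: 8 segments, chained into 1 closed loop(s), length Σ = 7.671886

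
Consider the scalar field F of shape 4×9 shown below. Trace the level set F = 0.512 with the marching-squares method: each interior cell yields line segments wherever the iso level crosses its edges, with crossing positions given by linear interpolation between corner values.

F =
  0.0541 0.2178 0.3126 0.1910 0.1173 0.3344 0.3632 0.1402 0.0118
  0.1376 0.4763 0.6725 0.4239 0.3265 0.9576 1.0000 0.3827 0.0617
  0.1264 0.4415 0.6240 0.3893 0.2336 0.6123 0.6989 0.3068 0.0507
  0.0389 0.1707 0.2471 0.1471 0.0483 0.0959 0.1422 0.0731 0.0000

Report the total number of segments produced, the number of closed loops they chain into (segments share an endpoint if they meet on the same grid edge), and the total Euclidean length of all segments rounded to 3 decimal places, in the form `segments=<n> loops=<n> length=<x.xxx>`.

segments=14 loops=2 length=12.165

cell (0,1): code 0100 → (0.554,2.000)–(1.000,1.182)
cell (0,2): code 1000 → (1.000,2.646)–(0.554,2.000)
cell (0,4): code 0100 → (0.285,5.000)–(1.000,4.294)
cell (0,5): code 1100 → (0.234,6.000)–(0.285,5.000)
cell (0,6): code 1000 → (1.000,6.791)–(0.234,6.000)
cell (1,1): code 0110 → (1.000,1.182)–(2.000,1.386)
cell (1,2): code 1001 → (2.000,2.477)–(1.000,2.646)
cell (1,4): code 0110 → (1.000,4.294)–(2.000,4.735)
cell (1,6): code 1001 → (2.000,6.477)–(1.000,6.791)
cell (2,1): code 0010 → (2.000,1.386)–(2.297,2.000)
cell (2,2): code 0001 → (2.297,2.000)–(2.000,2.477)
cell (2,4): code 0010 → (2.000,4.735)–(2.194,5.000)
cell (2,5): code 0011 → (2.194,5.000)–(2.336,6.000)
cell (2,6): code 0001 → (2.336,6.000)–(2.000,6.477)
total: 14 segments, chained into 2 closed loop(s), length Σ = 12.164882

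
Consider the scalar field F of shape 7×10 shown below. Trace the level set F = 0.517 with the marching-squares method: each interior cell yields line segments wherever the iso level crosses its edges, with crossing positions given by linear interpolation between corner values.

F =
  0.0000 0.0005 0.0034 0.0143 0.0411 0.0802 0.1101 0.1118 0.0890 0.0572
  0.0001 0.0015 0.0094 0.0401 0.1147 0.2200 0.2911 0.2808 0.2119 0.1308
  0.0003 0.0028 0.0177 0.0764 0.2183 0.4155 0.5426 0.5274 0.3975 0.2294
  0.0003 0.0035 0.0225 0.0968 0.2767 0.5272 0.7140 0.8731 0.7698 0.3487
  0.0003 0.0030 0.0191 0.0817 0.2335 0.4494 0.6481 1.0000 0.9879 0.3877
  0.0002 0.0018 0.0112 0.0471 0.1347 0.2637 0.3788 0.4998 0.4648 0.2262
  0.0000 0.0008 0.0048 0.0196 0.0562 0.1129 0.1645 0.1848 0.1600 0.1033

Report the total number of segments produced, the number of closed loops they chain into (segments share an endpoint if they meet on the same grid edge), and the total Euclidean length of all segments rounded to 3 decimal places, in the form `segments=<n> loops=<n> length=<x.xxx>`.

cell (1,5): code 0100 → (1.898,6.000)–(2.000,5.799)
cell (1,6): code 1100 → (1.958,7.000)–(1.898,6.000)
cell (1,7): code 1000 → (2.000,7.080)–(1.958,7.000)
cell (2,4): code 0100 → (2.909,5.000)–(3.000,4.959)
cell (2,5): code 1110 → (2.000,5.799)–(2.909,5.000)
cell (2,7): code 1101 → (2.321,8.000)–(2.000,7.080)
cell (2,8): code 1000 → (3.000,8.600)–(2.321,8.000)
cell (3,4): code 0010 → (3.000,4.959)–(3.131,5.000)
cell (3,5): code 0111 → (3.131,5.000)–(4.000,5.340)
cell (3,8): code 1001 → (4.000,8.785)–(3.000,8.600)
cell (4,5): code 0010 → (4.000,5.340)–(4.487,6.000)
cell (4,6): code 0011 → (4.487,6.000)–(4.966,7.000)
cell (4,7): code 0011 → (4.966,7.000)–(4.900,8.000)
cell (4,8): code 0001 → (4.900,8.000)–(4.000,8.785)
total: 14 segments, chained into 1 closed loop(s), length Σ = 10.720488

segments=14 loops=1 length=10.720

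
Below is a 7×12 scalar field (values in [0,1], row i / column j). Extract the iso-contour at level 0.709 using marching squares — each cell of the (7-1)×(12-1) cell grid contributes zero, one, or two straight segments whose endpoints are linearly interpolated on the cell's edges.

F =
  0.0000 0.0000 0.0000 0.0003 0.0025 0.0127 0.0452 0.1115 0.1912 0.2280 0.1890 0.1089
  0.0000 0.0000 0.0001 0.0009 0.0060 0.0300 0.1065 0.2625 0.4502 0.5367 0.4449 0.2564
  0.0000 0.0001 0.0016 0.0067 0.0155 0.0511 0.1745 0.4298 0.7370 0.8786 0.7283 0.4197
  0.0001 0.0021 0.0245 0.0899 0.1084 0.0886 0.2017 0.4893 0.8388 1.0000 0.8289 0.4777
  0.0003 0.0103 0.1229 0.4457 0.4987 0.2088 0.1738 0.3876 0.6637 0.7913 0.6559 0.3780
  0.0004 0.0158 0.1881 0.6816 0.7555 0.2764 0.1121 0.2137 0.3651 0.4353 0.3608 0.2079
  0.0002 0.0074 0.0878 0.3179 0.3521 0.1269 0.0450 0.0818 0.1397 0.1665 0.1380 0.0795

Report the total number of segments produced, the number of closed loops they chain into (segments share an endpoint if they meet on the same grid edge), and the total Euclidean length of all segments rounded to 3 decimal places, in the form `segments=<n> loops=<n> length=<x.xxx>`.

segments=16 loops=2 length=9.992

cell (1,7): code 0100 → (1.902,8.000)–(2.000,7.909)
cell (1,8): code 1100 → (1.504,9.000)–(1.902,8.000)
cell (1,9): code 1100 → (1.932,10.000)–(1.504,9.000)
cell (1,10): code 1000 → (2.000,10.063)–(1.932,10.000)
cell (2,7): code 0110 → (2.000,7.909)–(3.000,7.629)
cell (2,10): code 1001 → (3.000,10.341)–(2.000,10.063)
cell (3,7): code 0010 → (3.000,7.629)–(3.741,8.000)
cell (3,8): code 0111 → (3.741,8.000)–(4.000,8.355)
cell (3,9): code 1011 → (4.000,9.608)–(3.693,10.000)
cell (3,10): code 0001 → (3.693,10.000)–(3.000,10.341)
cell (4,3): code 0100 → (4.819,4.000)–(5.000,3.371)
cell (4,4): code 1000 → (5.000,4.097)–(4.819,4.000)
cell (4,8): code 0010 → (4.000,8.355)–(4.231,9.000)
cell (4,9): code 0001 → (4.231,9.000)–(4.000,9.608)
cell (5,3): code 0010 → (5.000,3.371)–(5.115,4.000)
cell (5,4): code 0001 → (5.115,4.000)–(5.000,4.097)
total: 16 segments, chained into 2 closed loop(s), length Σ = 9.991938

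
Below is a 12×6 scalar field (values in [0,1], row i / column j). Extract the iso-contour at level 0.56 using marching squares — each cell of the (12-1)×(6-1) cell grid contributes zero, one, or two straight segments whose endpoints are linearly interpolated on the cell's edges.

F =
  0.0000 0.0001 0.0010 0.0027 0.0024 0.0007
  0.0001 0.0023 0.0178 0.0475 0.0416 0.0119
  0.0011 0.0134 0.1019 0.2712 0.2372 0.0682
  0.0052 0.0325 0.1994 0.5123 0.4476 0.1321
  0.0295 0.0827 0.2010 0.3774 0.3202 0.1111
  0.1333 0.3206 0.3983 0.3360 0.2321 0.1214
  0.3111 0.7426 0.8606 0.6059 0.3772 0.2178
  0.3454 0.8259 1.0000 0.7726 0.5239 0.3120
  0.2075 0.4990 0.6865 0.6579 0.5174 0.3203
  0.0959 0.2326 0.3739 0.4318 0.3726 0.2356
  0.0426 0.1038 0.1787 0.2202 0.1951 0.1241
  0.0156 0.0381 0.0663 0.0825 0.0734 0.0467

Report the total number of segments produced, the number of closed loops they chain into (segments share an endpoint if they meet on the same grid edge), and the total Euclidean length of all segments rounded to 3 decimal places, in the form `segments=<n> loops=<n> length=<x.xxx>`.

cell (5,0): code 0100 → (5.567,1.000)–(6.000,0.577)
cell (5,1): code 1100 → (5.350,2.000)–(5.567,1.000)
cell (5,2): code 1100 → (5.830,3.000)–(5.350,2.000)
cell (5,3): code 1000 → (6.000,3.201)–(5.830,3.000)
cell (6,0): code 0110 → (6.000,0.577)–(7.000,0.447)
cell (6,3): code 1001 → (7.000,3.855)–(6.000,3.201)
cell (7,0): code 0010 → (7.000,0.447)–(7.813,1.000)
cell (7,1): code 0111 → (7.813,1.000)–(8.000,1.325)
cell (7,3): code 1001 → (8.000,3.697)–(7.000,3.855)
cell (8,1): code 0010 → (8.000,1.325)–(8.405,2.000)
cell (8,2): code 0011 → (8.405,2.000)–(8.433,3.000)
cell (8,3): code 0001 → (8.433,3.000)–(8.000,3.697)
total: 12 segments, chained into 1 closed loop(s), length Σ = 10.183129

segments=12 loops=1 length=10.183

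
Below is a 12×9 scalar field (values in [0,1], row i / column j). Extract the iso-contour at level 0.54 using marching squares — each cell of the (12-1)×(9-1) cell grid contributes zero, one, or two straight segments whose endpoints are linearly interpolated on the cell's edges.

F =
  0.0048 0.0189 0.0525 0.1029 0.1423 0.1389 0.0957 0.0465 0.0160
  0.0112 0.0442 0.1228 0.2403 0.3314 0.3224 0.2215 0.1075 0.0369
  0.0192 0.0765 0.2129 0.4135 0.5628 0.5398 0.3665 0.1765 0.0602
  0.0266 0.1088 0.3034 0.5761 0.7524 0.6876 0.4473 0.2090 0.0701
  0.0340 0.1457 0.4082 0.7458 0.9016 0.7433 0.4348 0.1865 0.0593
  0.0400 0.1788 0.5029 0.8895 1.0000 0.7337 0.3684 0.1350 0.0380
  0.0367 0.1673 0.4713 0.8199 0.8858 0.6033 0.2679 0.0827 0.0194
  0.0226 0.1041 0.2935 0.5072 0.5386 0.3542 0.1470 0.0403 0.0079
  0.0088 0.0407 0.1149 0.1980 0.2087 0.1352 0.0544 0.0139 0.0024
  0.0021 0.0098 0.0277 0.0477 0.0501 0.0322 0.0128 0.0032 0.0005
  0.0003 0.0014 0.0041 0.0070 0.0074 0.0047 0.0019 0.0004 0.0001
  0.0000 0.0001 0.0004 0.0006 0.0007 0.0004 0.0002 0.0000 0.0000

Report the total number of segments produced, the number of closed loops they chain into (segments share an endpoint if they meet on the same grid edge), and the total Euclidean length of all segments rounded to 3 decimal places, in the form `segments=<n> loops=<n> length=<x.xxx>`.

cell (1,3): code 0100 → (1.901,4.000)–(2.000,3.847)
cell (1,4): code 1000 → (2.000,4.991)–(1.901,4.000)
cell (2,2): code 0100 → (2.778,3.000)–(3.000,2.868)
cell (2,3): code 1110 → (2.000,3.847)–(2.778,3.000)
cell (2,4): code 1101 → (2.001,5.000)–(2.000,4.991)
cell (2,5): code 1000 → (3.000,5.614)–(2.001,5.000)
cell (3,2): code 0110 → (3.000,2.868)–(4.000,2.390)
cell (3,5): code 1001 → (4.000,5.659)–(3.000,5.614)
cell (4,2): code 0110 → (4.000,2.390)–(5.000,2.096)
cell (4,5): code 1001 → (5.000,5.530)–(4.000,5.659)
cell (5,2): code 0110 → (5.000,2.096)–(6.000,2.197)
cell (5,5): code 1001 → (6.000,5.189)–(5.000,5.530)
cell (6,2): code 0010 → (6.000,2.197)–(6.895,3.000)
cell (6,3): code 0011 → (6.895,3.000)–(6.996,4.000)
cell (6,4): code 0011 → (6.996,4.000)–(6.254,5.000)
cell (6,5): code 0001 → (6.254,5.000)–(6.000,5.189)
total: 16 segments, chained into 1 closed loop(s), length Σ = 13.758661

segments=16 loops=1 length=13.759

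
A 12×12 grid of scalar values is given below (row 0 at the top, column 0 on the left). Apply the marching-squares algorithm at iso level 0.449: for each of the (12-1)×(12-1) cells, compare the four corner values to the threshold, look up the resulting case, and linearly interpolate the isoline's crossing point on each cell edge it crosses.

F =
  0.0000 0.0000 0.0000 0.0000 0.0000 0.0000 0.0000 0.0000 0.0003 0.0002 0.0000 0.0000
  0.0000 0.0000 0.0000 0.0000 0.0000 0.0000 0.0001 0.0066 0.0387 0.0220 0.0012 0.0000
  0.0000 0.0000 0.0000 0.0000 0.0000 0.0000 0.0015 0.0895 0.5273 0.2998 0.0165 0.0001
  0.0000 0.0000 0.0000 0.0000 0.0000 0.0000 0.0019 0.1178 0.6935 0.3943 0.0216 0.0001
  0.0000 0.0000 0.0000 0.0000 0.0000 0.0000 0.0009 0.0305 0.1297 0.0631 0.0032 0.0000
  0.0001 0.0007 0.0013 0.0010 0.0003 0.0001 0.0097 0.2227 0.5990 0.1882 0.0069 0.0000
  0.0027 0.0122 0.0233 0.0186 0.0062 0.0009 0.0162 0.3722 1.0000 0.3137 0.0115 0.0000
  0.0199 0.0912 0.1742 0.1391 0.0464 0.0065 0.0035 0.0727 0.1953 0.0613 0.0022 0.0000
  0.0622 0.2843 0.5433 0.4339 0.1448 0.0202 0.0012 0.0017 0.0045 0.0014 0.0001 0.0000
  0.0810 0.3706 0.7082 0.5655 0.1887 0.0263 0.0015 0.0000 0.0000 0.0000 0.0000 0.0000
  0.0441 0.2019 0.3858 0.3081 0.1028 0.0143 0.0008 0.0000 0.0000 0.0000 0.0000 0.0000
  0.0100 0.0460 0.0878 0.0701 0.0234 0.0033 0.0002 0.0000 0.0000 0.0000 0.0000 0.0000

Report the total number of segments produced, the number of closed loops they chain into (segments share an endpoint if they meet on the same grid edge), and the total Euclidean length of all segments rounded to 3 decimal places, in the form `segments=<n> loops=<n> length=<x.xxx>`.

segments=20 loops=3 length=15.912

cell (1,7): code 0100 → (1.840,8.000)–(2.000,7.821)
cell (1,8): code 1000 → (2.000,8.344)–(1.840,8.000)
cell (2,7): code 0110 → (2.000,7.821)–(3.000,7.575)
cell (2,8): code 1001 → (3.000,8.817)–(2.000,8.344)
cell (3,7): code 0010 → (3.000,7.575)–(3.434,8.000)
cell (3,8): code 0001 → (3.434,8.000)–(3.000,8.817)
cell (4,7): code 0100 → (4.680,8.000)–(5.000,7.601)
cell (4,8): code 1000 → (5.000,8.365)–(4.680,8.000)
cell (5,7): code 0110 → (5.000,7.601)–(6.000,7.122)
cell (5,8): code 1001 → (6.000,8.803)–(5.000,8.365)
cell (6,7): code 0010 → (6.000,7.122)–(6.685,8.000)
cell (6,8): code 0001 → (6.685,8.000)–(6.000,8.803)
cell (7,1): code 0100 → (7.745,2.000)–(8.000,1.636)
cell (7,2): code 1000 → (8.000,2.862)–(7.745,2.000)
cell (8,1): code 0110 → (8.000,1.636)–(9.000,1.232)
cell (8,2): code 1101 → (8.115,3.000)–(8.000,2.862)
cell (8,3): code 1000 → (9.000,3.309)–(8.115,3.000)
cell (9,1): code 0010 → (9.000,1.232)–(9.804,2.000)
cell (9,2): code 0011 → (9.804,2.000)–(9.453,3.000)
cell (9,3): code 0001 → (9.453,3.000)–(9.000,3.309)
total: 20 segments, chained into 3 closed loop(s), length Σ = 15.912071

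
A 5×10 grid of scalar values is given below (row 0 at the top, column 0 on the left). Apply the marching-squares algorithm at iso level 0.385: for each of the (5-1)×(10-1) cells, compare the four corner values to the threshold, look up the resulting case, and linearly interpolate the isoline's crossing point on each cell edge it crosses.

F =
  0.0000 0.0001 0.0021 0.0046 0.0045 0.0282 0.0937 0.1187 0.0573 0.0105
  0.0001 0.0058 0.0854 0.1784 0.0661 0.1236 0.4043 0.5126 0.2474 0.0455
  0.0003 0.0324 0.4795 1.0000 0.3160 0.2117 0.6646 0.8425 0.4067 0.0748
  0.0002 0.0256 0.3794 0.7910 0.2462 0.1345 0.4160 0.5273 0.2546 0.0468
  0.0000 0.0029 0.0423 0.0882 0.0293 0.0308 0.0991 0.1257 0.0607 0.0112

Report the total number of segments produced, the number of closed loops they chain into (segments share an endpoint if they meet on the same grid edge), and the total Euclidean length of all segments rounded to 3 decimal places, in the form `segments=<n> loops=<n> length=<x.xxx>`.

cell (0,5): code 0100 → (0.938,6.000)–(1.000,5.931)
cell (0,6): code 1100 → (0.676,7.000)–(0.938,6.000)
cell (0,7): code 1000 → (1.000,7.481)–(0.676,7.000)
cell (1,1): code 0100 → (1.760,2.000)–(2.000,1.789)
cell (1,2): code 1100 → (1.251,3.000)–(1.760,2.000)
cell (1,3): code 1000 → (2.000,3.899)–(1.251,3.000)
cell (1,5): code 0110 → (1.000,5.931)–(2.000,5.383)
cell (1,7): code 1101 → (1.864,8.000)–(1.000,7.481)
cell (1,8): code 1000 → (2.000,8.065)–(1.864,8.000)
cell (2,1): code 0010 → (2.000,1.789)–(2.944,2.000)
cell (2,2): code 0111 → (2.944,2.000)–(3.000,2.014)
cell (2,3): code 1001 → (3.000,3.745)–(2.000,3.899)
cell (2,5): code 0110 → (2.000,5.383)–(3.000,5.890)
cell (2,7): code 1011 → (3.000,7.522)–(2.143,8.000)
cell (2,8): code 0001 → (2.143,8.000)–(2.000,8.065)
cell (3,2): code 0010 → (3.000,2.014)–(3.578,3.000)
cell (3,3): code 0001 → (3.578,3.000)–(3.000,3.745)
cell (3,5): code 0010 → (3.000,5.890)–(3.098,6.000)
cell (3,6): code 0011 → (3.098,6.000)–(3.354,7.000)
cell (3,7): code 0001 → (3.354,7.000)–(3.000,7.522)
total: 20 segments, chained into 2 closed loop(s), length Σ = 14.810400

segments=20 loops=2 length=14.810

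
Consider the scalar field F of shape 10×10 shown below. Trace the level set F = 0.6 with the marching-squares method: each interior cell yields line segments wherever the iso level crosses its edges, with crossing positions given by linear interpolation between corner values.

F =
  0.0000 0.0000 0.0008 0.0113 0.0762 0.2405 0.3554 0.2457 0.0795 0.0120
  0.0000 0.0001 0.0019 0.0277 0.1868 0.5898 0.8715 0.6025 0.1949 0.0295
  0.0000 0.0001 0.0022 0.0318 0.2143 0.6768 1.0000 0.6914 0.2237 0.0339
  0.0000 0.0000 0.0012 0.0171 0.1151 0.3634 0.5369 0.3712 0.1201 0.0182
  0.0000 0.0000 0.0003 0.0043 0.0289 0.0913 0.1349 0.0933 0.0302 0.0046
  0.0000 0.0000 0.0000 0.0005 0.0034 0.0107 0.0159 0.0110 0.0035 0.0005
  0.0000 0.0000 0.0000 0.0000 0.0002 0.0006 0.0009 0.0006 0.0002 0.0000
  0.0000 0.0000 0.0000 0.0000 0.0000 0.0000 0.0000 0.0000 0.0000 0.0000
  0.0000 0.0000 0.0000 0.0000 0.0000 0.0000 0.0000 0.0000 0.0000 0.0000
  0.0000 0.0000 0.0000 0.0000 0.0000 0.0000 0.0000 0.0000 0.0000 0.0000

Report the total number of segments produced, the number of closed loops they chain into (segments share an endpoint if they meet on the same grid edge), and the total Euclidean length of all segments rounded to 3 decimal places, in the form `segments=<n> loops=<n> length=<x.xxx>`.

cell (0,5): code 0100 → (0.474,6.000)–(1.000,5.036)
cell (0,6): code 1100 → (0.993,7.000)–(0.474,6.000)
cell (0,7): code 1000 → (1.000,7.006)–(0.993,7.000)
cell (1,4): code 0100 → (1.117,5.000)–(2.000,4.834)
cell (1,5): code 1110 → (1.000,5.036)–(1.117,5.000)
cell (1,7): code 1001 → (2.000,7.195)–(1.000,7.006)
cell (2,4): code 0010 → (2.000,4.834)–(2.245,5.000)
cell (2,5): code 0011 → (2.245,5.000)–(2.864,6.000)
cell (2,6): code 0011 → (2.864,6.000)–(2.285,7.000)
cell (2,7): code 0001 → (2.285,7.000)–(2.000,7.195)
total: 10 segments, chained into 1 closed loop(s), length Σ = 7.245754

segments=10 loops=1 length=7.246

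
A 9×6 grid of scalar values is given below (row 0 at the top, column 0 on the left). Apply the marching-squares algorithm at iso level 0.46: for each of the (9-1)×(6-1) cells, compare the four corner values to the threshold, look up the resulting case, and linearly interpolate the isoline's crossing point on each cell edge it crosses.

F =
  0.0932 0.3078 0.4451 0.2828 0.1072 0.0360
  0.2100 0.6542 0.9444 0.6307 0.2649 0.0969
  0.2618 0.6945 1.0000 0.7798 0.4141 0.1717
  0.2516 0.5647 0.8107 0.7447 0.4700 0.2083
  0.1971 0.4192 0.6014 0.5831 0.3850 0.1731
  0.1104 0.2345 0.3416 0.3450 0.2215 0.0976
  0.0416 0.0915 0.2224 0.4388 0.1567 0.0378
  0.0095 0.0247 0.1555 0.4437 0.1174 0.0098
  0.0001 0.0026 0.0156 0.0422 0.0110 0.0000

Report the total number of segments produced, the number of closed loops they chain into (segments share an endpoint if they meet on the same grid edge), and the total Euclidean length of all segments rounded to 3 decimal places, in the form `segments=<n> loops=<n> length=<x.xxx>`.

segments=16 loops=1 length=12.691

cell (0,0): code 0100 → (0.439,1.000)–(1.000,0.563)
cell (0,1): code 1100 → (0.030,2.000)–(0.439,1.000)
cell (0,2): code 1100 → (0.509,3.000)–(0.030,2.000)
cell (0,3): code 1000 → (1.000,3.467)–(0.509,3.000)
cell (1,0): code 0110 → (1.000,0.563)–(2.000,0.458)
cell (1,3): code 1001 → (2.000,3.874)–(1.000,3.467)
cell (2,0): code 0110 → (2.000,0.458)–(3.000,0.666)
cell (2,3): code 1101 → (2.821,4.000)–(2.000,3.874)
cell (2,4): code 1000 → (3.000,4.038)–(2.821,4.000)
cell (3,0): code 0010 → (3.000,0.666)–(3.720,1.000)
cell (3,1): code 0111 → (3.720,1.000)–(4.000,1.224)
cell (3,3): code 1011 → (4.000,3.621)–(3.118,4.000)
cell (3,4): code 0001 → (3.118,4.000)–(3.000,4.038)
cell (4,1): code 0010 → (4.000,1.224)–(4.544,2.000)
cell (4,2): code 0011 → (4.544,2.000)–(4.517,3.000)
cell (4,3): code 0001 → (4.517,3.000)–(4.000,3.621)
total: 16 segments, chained into 1 closed loop(s), length Σ = 12.690837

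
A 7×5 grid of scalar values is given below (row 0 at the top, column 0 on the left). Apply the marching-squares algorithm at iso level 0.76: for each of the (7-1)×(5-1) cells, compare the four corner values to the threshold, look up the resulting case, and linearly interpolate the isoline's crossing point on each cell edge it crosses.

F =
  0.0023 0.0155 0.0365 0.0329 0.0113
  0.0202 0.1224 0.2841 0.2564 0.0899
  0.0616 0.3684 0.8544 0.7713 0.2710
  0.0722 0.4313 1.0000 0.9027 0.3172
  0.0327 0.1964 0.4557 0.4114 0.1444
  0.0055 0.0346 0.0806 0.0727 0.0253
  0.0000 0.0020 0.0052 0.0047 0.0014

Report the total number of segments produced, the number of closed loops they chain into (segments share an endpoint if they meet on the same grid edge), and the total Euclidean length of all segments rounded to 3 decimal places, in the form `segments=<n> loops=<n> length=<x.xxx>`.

segments=8 loops=1 length=5.347

cell (1,1): code 0100 → (1.834,2.000)–(2.000,1.806)
cell (1,2): code 1100 → (1.978,3.000)–(1.834,2.000)
cell (1,3): code 1000 → (2.000,3.023)–(1.978,3.000)
cell (2,1): code 0110 → (2.000,1.806)–(3.000,1.578)
cell (2,3): code 1001 → (3.000,3.244)–(2.000,3.023)
cell (3,1): code 0010 → (3.000,1.578)–(3.441,2.000)
cell (3,2): code 0011 → (3.441,2.000)–(3.290,3.000)
cell (3,3): code 0001 → (3.290,3.000)–(3.000,3.244)
total: 8 segments, chained into 1 closed loop(s), length Σ = 5.347486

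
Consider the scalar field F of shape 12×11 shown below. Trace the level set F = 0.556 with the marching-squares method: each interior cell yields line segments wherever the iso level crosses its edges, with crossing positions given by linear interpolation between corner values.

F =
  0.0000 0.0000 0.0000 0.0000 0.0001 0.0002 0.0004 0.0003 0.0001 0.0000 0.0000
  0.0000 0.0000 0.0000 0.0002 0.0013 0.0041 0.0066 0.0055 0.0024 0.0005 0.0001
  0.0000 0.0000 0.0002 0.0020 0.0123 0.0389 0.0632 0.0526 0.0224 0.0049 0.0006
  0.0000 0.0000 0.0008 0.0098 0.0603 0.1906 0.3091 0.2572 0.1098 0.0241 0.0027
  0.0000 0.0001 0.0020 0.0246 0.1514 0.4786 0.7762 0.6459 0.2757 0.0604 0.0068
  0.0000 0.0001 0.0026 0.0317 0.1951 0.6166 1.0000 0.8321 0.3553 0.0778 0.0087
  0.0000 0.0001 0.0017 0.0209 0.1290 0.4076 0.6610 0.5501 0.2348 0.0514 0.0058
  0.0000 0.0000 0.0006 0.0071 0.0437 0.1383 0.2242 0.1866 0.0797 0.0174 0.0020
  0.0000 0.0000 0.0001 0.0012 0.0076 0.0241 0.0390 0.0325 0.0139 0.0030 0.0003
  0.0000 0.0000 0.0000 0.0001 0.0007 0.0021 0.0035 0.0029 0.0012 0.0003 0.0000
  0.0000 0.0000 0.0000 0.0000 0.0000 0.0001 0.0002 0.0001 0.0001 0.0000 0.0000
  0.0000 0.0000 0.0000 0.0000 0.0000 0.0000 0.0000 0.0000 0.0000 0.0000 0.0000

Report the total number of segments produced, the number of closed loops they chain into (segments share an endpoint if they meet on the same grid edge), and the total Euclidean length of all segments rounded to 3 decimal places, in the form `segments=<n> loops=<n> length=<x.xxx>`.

segments=12 loops=1 length=8.271

cell (3,5): code 0100 → (3.529,6.000)–(4.000,5.260)
cell (3,6): code 1100 → (3.769,7.000)–(3.529,6.000)
cell (3,7): code 1000 → (4.000,7.243)–(3.769,7.000)
cell (4,4): code 0100 → (4.561,5.000)–(5.000,4.856)
cell (4,5): code 1110 → (4.000,5.260)–(4.561,5.000)
cell (4,7): code 1001 → (5.000,7.579)–(4.000,7.243)
cell (5,4): code 0010 → (5.000,4.856)–(5.290,5.000)
cell (5,5): code 0111 → (5.290,5.000)–(6.000,5.586)
cell (5,6): code 1011 → (6.000,6.947)–(5.979,7.000)
cell (5,7): code 0001 → (5.979,7.000)–(5.000,7.579)
cell (6,5): code 0010 → (6.000,5.586)–(6.240,6.000)
cell (6,6): code 0001 → (6.240,6.000)–(6.000,6.947)
total: 12 segments, chained into 1 closed loop(s), length Σ = 8.271028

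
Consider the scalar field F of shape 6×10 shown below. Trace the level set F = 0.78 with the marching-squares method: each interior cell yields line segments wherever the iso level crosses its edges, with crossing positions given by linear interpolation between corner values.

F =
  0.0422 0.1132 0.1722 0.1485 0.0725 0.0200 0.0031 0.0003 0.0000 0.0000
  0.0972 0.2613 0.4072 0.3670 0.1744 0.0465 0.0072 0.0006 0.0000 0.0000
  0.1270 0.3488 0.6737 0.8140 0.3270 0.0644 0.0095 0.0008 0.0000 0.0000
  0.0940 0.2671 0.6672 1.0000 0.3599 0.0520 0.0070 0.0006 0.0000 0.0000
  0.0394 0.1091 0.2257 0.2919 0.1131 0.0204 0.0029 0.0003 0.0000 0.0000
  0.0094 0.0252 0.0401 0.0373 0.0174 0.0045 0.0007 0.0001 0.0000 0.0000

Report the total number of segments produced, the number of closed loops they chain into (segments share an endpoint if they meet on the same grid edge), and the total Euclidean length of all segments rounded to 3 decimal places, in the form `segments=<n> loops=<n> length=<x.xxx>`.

cell (1,2): code 0100 → (1.924,3.000)–(2.000,2.758)
cell (1,3): code 1000 → (2.000,3.070)–(1.924,3.000)
cell (2,2): code 0110 → (2.000,2.758)–(3.000,2.339)
cell (2,3): code 1001 → (3.000,3.344)–(2.000,3.070)
cell (3,2): code 0010 → (3.000,2.339)–(3.311,3.000)
cell (3,3): code 0001 → (3.311,3.000)–(3.000,3.344)
total: 6 segments, chained into 1 closed loop(s), length Σ = 3.671930

segments=6 loops=1 length=3.672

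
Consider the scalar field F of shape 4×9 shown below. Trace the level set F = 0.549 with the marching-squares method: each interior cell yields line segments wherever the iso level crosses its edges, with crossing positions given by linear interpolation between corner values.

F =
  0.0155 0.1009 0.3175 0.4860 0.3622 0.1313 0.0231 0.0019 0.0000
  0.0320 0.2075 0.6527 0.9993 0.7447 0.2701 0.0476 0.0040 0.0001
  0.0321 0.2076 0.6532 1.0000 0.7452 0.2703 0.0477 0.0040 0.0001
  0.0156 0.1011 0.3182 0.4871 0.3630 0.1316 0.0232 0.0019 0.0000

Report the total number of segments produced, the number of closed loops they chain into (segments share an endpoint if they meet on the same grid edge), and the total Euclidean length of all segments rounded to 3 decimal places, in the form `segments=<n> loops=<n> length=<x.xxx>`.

segments=10 loops=1 length=8.522

cell (0,1): code 0100 → (0.691,2.000)–(1.000,1.767)
cell (0,2): code 1100 → (0.123,3.000)–(0.691,2.000)
cell (0,3): code 1100 → (0.488,4.000)–(0.123,3.000)
cell (0,4): code 1000 → (1.000,4.412)–(0.488,4.000)
cell (1,1): code 0110 → (1.000,1.767)–(2.000,1.766)
cell (1,4): code 1001 → (2.000,4.413)–(1.000,4.412)
cell (2,1): code 0010 → (2.000,1.766)–(2.311,2.000)
cell (2,2): code 0011 → (2.311,2.000)–(2.879,3.000)
cell (2,3): code 0011 → (2.879,3.000)–(2.513,4.000)
cell (2,4): code 0001 → (2.513,4.000)–(2.000,4.413)
total: 10 segments, chained into 1 closed loop(s), length Σ = 8.522252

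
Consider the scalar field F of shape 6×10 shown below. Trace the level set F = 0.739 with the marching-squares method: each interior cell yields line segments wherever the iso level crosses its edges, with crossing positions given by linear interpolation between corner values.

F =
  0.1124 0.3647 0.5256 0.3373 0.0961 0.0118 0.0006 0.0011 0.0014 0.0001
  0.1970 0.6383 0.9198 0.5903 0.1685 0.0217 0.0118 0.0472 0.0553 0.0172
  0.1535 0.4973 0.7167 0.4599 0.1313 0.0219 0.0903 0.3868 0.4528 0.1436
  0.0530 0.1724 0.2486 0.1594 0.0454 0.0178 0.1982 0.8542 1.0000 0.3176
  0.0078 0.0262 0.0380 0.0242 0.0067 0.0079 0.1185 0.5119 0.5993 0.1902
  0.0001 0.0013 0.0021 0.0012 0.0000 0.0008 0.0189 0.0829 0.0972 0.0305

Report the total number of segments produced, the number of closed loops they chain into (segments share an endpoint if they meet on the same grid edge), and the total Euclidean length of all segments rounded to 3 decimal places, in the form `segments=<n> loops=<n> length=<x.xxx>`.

segments=10 loops=2 length=7.771

cell (0,1): code 0100 → (0.541,2.000)–(1.000,1.358)
cell (0,2): code 1000 → (1.000,2.549)–(0.541,2.000)
cell (1,1): code 0010 → (1.000,1.358)–(1.890,2.000)
cell (1,2): code 0001 → (1.890,2.000)–(1.000,2.549)
cell (2,6): code 0100 → (2.754,7.000)–(3.000,6.824)
cell (2,7): code 1100 → (2.523,8.000)–(2.754,7.000)
cell (2,8): code 1000 → (3.000,8.382)–(2.523,8.000)
cell (3,6): code 0010 → (3.000,6.824)–(3.337,7.000)
cell (3,7): code 0011 → (3.337,7.000)–(3.651,8.000)
cell (3,8): code 0001 → (3.651,8.000)–(3.000,8.382)
total: 10 segments, chained into 2 closed loop(s), length Σ = 7.771397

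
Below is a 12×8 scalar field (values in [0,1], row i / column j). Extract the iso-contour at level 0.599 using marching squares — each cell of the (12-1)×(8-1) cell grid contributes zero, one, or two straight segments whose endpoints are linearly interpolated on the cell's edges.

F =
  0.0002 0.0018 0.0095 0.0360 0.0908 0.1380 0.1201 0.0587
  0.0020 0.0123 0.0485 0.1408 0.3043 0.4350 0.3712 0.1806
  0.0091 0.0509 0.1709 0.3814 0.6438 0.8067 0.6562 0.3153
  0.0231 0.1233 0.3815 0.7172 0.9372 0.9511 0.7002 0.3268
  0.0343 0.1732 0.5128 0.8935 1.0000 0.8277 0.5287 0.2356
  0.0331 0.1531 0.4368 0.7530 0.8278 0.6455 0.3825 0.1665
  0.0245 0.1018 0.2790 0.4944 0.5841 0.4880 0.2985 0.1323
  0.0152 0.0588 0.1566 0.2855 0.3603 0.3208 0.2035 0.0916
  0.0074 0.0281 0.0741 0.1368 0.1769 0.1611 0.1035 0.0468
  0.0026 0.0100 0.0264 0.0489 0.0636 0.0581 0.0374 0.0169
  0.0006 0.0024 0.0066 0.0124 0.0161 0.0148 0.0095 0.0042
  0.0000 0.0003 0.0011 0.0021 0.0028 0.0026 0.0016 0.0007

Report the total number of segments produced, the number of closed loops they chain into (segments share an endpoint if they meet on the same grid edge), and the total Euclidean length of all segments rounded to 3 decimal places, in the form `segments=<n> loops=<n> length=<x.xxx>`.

cell (1,3): code 0100 → (1.868,4.000)–(2.000,3.829)
cell (1,4): code 1100 → (1.441,5.000)–(1.868,4.000)
cell (1,5): code 1100 → (1.799,6.000)–(1.441,5.000)
cell (1,6): code 1000 → (2.000,6.168)–(1.799,6.000)
cell (2,2): code 0100 → (2.648,3.000)–(3.000,2.648)
cell (2,3): code 1110 → (2.000,3.829)–(2.648,3.000)
cell (2,6): code 1001 → (3.000,6.271)–(2.000,6.168)
cell (3,2): code 0110 → (3.000,2.648)–(4.000,2.226)
cell (3,5): code 1011 → (4.000,5.765)–(3.590,6.000)
cell (3,6): code 0001 → (3.590,6.000)–(3.000,6.271)
cell (4,2): code 0110 → (4.000,2.226)–(5.000,2.513)
cell (4,5): code 1001 → (5.000,5.177)–(4.000,5.765)
cell (5,2): code 0010 → (5.000,2.513)–(5.596,3.000)
cell (5,3): code 0011 → (5.596,3.000)–(5.939,4.000)
cell (5,4): code 0011 → (5.939,4.000)–(5.295,5.000)
cell (5,5): code 0001 → (5.295,5.000)–(5.000,5.177)
total: 16 segments, chained into 1 closed loop(s), length Σ = 12.949859

segments=16 loops=1 length=12.950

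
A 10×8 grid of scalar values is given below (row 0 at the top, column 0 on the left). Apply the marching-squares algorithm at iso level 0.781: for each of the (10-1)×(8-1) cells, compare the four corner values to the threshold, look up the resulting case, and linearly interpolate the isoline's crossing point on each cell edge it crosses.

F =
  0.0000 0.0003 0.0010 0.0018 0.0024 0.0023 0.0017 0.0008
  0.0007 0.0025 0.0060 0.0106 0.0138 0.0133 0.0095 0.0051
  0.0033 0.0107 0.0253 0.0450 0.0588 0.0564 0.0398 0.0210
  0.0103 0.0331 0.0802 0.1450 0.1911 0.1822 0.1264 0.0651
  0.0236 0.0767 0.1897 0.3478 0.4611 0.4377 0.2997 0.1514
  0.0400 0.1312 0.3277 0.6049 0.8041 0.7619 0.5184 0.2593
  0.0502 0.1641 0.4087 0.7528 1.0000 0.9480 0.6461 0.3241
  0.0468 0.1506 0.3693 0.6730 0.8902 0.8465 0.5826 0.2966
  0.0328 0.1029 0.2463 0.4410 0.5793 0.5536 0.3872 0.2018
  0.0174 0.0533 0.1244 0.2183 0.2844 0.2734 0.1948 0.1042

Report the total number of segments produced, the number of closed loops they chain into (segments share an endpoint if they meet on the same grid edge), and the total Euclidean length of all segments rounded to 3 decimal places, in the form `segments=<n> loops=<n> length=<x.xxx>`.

cell (4,3): code 0100 → (4.933,4.000)–(5.000,3.884)
cell (4,4): code 1000 → (5.000,4.547)–(4.933,4.000)
cell (5,3): code 0110 → (5.000,3.884)–(6.000,3.114)
cell (5,4): code 1101 → (5.103,5.000)–(5.000,4.547)
cell (5,5): code 1000 → (6.000,5.553)–(5.103,5.000)
cell (6,3): code 0110 → (6.000,3.114)–(7.000,3.497)
cell (6,5): code 1001 → (7.000,5.248)–(6.000,5.553)
cell (7,3): code 0010 → (7.000,3.497)–(7.351,4.000)
cell (7,4): code 0011 → (7.351,4.000)–(7.224,5.000)
cell (7,5): code 0001 → (7.224,5.000)–(7.000,5.248)
total: 10 segments, chained into 1 closed loop(s), length Σ = 7.537812

segments=10 loops=1 length=7.538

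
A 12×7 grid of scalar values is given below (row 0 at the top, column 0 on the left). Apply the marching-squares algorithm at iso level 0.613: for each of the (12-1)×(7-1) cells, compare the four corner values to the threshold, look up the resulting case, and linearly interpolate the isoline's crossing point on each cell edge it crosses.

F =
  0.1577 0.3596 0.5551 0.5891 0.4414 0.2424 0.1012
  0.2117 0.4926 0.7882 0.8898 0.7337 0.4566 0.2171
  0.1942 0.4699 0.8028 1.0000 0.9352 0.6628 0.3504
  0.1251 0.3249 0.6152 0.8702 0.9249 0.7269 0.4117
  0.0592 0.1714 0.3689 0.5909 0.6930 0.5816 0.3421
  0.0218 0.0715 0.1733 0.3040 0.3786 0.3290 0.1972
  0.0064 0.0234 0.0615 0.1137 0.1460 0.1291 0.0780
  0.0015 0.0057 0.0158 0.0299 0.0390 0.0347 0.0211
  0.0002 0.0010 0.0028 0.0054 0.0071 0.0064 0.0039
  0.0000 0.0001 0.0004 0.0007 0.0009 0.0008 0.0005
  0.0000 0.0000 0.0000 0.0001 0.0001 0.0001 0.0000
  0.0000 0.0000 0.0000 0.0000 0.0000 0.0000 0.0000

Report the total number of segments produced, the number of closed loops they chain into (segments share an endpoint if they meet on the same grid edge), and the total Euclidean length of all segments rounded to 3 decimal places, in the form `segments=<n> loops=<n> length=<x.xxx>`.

cell (0,1): code 0100 → (0.248,2.000)–(1.000,1.407)
cell (0,2): code 1100 → (0.079,3.000)–(0.248,2.000)
cell (0,3): code 1100 → (0.587,4.000)–(0.079,3.000)
cell (0,4): code 1000 → (1.000,4.436)–(0.587,4.000)
cell (1,1): code 0110 → (1.000,1.407)–(2.000,1.430)
cell (1,4): code 1101 → (1.758,5.000)–(1.000,4.436)
cell (1,5): code 1000 → (2.000,5.159)–(1.758,5.000)
cell (2,1): code 0110 → (2.000,1.430)–(3.000,1.992)
cell (2,5): code 1001 → (3.000,5.361)–(2.000,5.159)
cell (3,1): code 0010 → (3.000,1.992)–(3.009,2.000)
cell (3,2): code 0011 → (3.009,2.000)–(3.921,3.000)
cell (3,3): code 0111 → (3.921,3.000)–(4.000,3.216)
cell (3,4): code 1011 → (4.000,4.718)–(3.784,5.000)
cell (3,5): code 0001 → (3.784,5.000)–(3.000,5.361)
cell (4,3): code 0010 → (4.000,3.216)–(4.254,4.000)
cell (4,4): code 0001 → (4.254,4.000)–(4.000,4.718)
total: 16 segments, chained into 1 closed loop(s), length Σ = 12.495262

segments=16 loops=1 length=12.495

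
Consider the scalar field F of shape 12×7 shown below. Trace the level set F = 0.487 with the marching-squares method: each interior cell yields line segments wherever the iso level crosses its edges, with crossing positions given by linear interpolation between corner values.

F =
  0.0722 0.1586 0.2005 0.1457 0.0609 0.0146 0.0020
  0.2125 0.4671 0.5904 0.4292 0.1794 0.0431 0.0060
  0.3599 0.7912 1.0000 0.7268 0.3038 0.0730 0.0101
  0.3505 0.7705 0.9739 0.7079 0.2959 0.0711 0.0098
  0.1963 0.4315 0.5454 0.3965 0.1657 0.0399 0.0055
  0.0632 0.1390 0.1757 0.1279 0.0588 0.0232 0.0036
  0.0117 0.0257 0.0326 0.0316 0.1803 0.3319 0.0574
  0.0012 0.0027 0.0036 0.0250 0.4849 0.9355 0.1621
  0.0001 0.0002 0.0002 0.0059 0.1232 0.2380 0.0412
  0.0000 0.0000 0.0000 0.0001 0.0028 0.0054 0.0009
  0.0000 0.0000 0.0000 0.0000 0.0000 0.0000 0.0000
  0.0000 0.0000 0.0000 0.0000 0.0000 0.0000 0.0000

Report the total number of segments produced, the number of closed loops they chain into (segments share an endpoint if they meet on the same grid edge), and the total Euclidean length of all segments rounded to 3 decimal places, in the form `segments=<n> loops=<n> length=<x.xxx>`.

cell (0,1): code 0100 → (0.735,2.000)–(1.000,1.161)
cell (0,2): code 1000 → (1.000,2.641)–(0.735,2.000)
cell (1,0): code 0100 → (1.061,1.000)–(2.000,0.295)
cell (1,1): code 1110 → (1.000,1.161)–(1.061,1.000)
cell (1,2): code 1101 → (1.194,3.000)–(1.000,2.641)
cell (1,3): code 1000 → (2.000,3.567)–(1.194,3.000)
cell (2,0): code 0110 → (2.000,0.295)–(3.000,0.325)
cell (2,3): code 1001 → (3.000,3.536)–(2.000,3.567)
cell (3,0): code 0010 → (3.000,0.325)–(3.836,1.000)
cell (3,1): code 0111 → (3.836,1.000)–(4.000,1.487)
cell (3,2): code 1011 → (4.000,2.392)–(3.709,3.000)
cell (3,3): code 0001 → (3.709,3.000)–(3.000,3.536)
cell (4,1): code 0010 → (4.000,1.487)–(4.158,2.000)
cell (4,2): code 0001 → (4.158,2.000)–(4.000,2.392)
cell (6,4): code 0100 → (6.257,5.000)–(7.000,4.005)
cell (6,5): code 1000 → (7.000,5.580)–(6.257,5.000)
cell (7,4): code 0010 → (7.000,4.005)–(7.643,5.000)
cell (7,5): code 0001 → (7.643,5.000)–(7.000,5.580)
total: 18 segments, chained into 2 closed loop(s), length Σ = 14.660817

segments=18 loops=2 length=14.661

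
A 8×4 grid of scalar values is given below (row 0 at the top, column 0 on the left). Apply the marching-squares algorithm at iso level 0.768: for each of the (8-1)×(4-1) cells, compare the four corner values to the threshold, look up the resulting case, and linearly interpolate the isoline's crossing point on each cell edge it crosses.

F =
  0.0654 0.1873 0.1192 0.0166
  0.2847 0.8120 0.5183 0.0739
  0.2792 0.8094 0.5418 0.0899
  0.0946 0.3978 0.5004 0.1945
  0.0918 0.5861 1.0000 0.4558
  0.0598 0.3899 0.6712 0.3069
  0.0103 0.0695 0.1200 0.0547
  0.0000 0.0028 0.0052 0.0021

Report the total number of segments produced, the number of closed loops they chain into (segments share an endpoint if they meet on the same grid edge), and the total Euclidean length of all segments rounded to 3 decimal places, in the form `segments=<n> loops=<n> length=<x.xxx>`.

segments=10 loops=2 length=5.670

cell (0,0): code 0100 → (0.930,1.000)–(1.000,0.917)
cell (0,1): code 1000 → (1.000,1.150)–(0.930,1.000)
cell (1,0): code 0110 → (1.000,0.917)–(2.000,0.922)
cell (1,1): code 1001 → (2.000,1.155)–(1.000,1.150)
cell (2,0): code 0010 → (2.000,0.922)–(2.101,1.000)
cell (2,1): code 0001 → (2.101,1.000)–(2.000,1.155)
cell (3,1): code 0100 → (3.536,2.000)–(4.000,1.439)
cell (3,2): code 1000 → (4.000,2.426)–(3.536,2.000)
cell (4,1): code 0010 → (4.000,1.439)–(4.706,2.000)
cell (4,2): code 0001 → (4.706,2.000)–(4.000,2.426)
total: 10 segments, chained into 2 closed loop(s), length Σ = 5.670430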